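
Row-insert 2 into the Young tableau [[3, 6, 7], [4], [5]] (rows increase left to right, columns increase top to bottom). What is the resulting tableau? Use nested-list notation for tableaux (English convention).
In row 1, 2 replaces 3 (the leftmost entry greater than 2); 3 is bumped to row 2. In row 2, 3 replaces 4 (the leftmost entry greater than 3); 4 is bumped to row 3. In row 3, 4 replaces 5 (the leftmost entry greater than 4); 5 is bumped to row 4. 5 starts a new row 4. The new tableau is [[2, 6, 7], [3], [4], [5]].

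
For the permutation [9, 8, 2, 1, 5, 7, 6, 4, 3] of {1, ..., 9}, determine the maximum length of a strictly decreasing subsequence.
6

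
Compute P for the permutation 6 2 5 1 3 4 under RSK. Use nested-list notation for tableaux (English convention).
P = [[1, 3, 4], [2, 5], [6]]

Insert 6: appended to row 1. P = [[6]].
Insert 2: 2 bumps 6 from row 1; 6 starts row 2. P = [[2], [6]].
Insert 5: appended to row 1. P = [[2, 5], [6]].
Insert 1: 1 bumps 2 from row 1; 2 bumps 6 from row 2; 6 starts row 3. P = [[1, 5], [2], [6]].
Insert 3: 3 bumps 5 from row 1; 5 appends to row 2. P = [[1, 3], [2, 5], [6]].
Insert 4: appended to row 1. P = [[1, 3, 4], [2, 5], [6]].

So P = [[1, 3, 4], [2, 5], [6]].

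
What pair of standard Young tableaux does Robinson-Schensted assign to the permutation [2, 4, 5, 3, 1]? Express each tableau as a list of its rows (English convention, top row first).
Insert each entry of the permutation into P by Schensted row insertion, recording in Q the position of each new cell.

After inserting 2: P = [[2]].
After inserting 4: P = [[2, 4]].
After inserting 5: P = [[2, 4, 5]].
After inserting 3: P = [[2, 3, 5], [4]].
After inserting 1: P = [[1, 3, 5], [2], [4]].

So P = [[1, 3, 5], [2], [4]], Q = [[1, 2, 3], [4], [5]].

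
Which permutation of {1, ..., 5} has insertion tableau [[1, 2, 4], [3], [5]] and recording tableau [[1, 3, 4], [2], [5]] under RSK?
Reverse the RSK construction: for i from n down to 1, find the cell of Q containing i, remove the entry at that cell from P, and reverse-bump it up through P; the value ejected from row 1 is w(i).

Step i=5: Q has 5 at row 3, column 1; remove 5 from row 3 of P and reverse-bump: 5 enters row 2 and ejects 3; 3 enters row 1 and ejects 2. So w(5) = 2. P is now [[1, 3, 4], [5]].
Step i=4: Q has 4 at row 1, column 3; remove that cell from P, ejecting 4. So w(4) = 4. P is now [[1, 3], [5]].
Step i=3: Q has 3 at row 1, column 2; remove that cell from P, ejecting 3. So w(3) = 3. P is now [[1], [5]].
Step i=2: Q has 2 at row 2, column 1; remove 5 from row 2 of P and reverse-bump: 5 enters row 1 and ejects 1. So w(2) = 1. P is now [[5]].
Step i=1: Q has 1 at row 1, column 1; remove that cell from P, ejecting 5. So w(1) = 5. P is now [].

So w = 5 1 3 4 2.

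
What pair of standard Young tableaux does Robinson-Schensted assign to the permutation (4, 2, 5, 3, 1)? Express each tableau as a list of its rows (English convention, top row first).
Insert each entry of the permutation into P by Schensted row insertion, recording in Q the position of each new cell.

Insert 4: appended to row 1. P = [[4]].
Insert 2: 2 bumps 4 from row 1; 4 starts row 2. P = [[2], [4]].
Insert 5: appended to row 1. P = [[2, 5], [4]].
Insert 3: 3 bumps 5 from row 1; 5 appends to row 2. P = [[2, 3], [4, 5]].
Insert 1: 1 bumps 2 from row 1; 2 bumps 4 from row 2; 4 starts row 3. P = [[1, 3], [2, 5], [4]].

So P = [[1, 3], [2, 5], [4]], Q = [[1, 3], [2, 4], [5]].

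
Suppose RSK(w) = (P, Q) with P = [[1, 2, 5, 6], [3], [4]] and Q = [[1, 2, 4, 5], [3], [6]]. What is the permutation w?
Reverse RSK: for i = n, n-1, ..., 1, locate i in Q, remove the corresponding corner cell from P, and reverse-bump its entry up through P; the value ejected from row 1 is w(i).

So w = 1 4 3 5 6 2.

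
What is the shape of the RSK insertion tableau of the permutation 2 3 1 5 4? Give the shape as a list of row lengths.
Row-insert each entry into an empty tableau.

After inserting 2: P = [[2]].
After inserting 3: P = [[2, 3]].
After inserting 1: P = [[1, 3], [2]].
After inserting 5: P = [[1, 3, 5], [2]].
After inserting 4: P = [[1, 3, 4], [2, 5]].

The final insertion tableau P = [[1, 3, 4], [2, 5]] has shape [3, 2].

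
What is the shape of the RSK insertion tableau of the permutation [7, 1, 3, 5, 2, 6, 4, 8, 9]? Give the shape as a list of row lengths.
Row-insert each entry into an empty tableau.

After inserting 7: P = [[7]].
After inserting 1: P = [[1], [7]].
After inserting 3: P = [[1, 3], [7]].
After inserting 5: P = [[1, 3, 5], [7]].
After inserting 2: P = [[1, 2, 5], [3], [7]].
After inserting 6: P = [[1, 2, 5, 6], [3], [7]].
After inserting 4: P = [[1, 2, 4, 6], [3, 5], [7]].
After inserting 8: P = [[1, 2, 4, 6, 8], [3, 5], [7]].
After inserting 9: P = [[1, 2, 4, 6, 8, 9], [3, 5], [7]].

The final insertion tableau P = [[1, 2, 4, 6, 8, 9], [3, 5], [7]] has shape [6, 2, 1].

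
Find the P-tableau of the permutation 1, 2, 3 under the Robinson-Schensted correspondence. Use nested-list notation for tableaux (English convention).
P = [[1, 2, 3]]

Insert 1: appended to row 1. P = [[1]].
Insert 2: appended to row 1. P = [[1, 2]].
Insert 3: appended to row 1. P = [[1, 2, 3]].

So P = [[1, 2, 3]].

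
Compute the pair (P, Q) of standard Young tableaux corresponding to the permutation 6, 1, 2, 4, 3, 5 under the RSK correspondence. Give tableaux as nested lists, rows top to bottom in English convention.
Insert each entry of the permutation into P by Schensted row insertion, recording in Q the position of each new cell.

Insert 6: appended to row 1. P = [[6]].
Insert 1: 1 bumps 6 from row 1; 6 starts row 2. P = [[1], [6]].
Insert 2: appended to row 1. P = [[1, 2], [6]].
Insert 4: appended to row 1. P = [[1, 2, 4], [6]].
Insert 3: 3 bumps 4 from row 1; 4 bumps 6 from row 2; 6 starts row 3. P = [[1, 2, 3], [4], [6]].
Insert 5: appended to row 1. P = [[1, 2, 3, 5], [4], [6]].

So P = [[1, 2, 3, 5], [4], [6]], Q = [[1, 3, 4, 6], [2], [5]].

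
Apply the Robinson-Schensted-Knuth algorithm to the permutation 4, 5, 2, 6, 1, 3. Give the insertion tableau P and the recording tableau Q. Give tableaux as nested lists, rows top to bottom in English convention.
Insert each entry of the permutation into P by Schensted row insertion, recording in Q the position of each new cell.

After inserting 4: P = [[4]].
After inserting 5: P = [[4, 5]].
After inserting 2: P = [[2, 5], [4]].
After inserting 6: P = [[2, 5, 6], [4]].
After inserting 1: P = [[1, 5, 6], [2], [4]].
After inserting 3: P = [[1, 3, 6], [2, 5], [4]].

So P = [[1, 3, 6], [2, 5], [4]], Q = [[1, 2, 4], [3, 6], [5]].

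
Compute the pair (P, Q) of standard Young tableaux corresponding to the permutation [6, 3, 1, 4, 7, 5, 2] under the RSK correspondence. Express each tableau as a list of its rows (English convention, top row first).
P = [[1, 2, 5], [3, 4], [6, 7]], Q = [[1, 4, 5], [2, 6], [3, 7]]

Insert each entry of the permutation into P by Schensted row insertion, recording in Q the position of each new cell.

After inserting 6: P = [[6]].
After inserting 3: P = [[3], [6]].
After inserting 1: P = [[1], [3], [6]].
After inserting 4: P = [[1, 4], [3], [6]].
After inserting 7: P = [[1, 4, 7], [3], [6]].
After inserting 5: P = [[1, 4, 5], [3, 7], [6]].
After inserting 2: P = [[1, 2, 5], [3, 4], [6, 7]].

So P = [[1, 2, 5], [3, 4], [6, 7]], Q = [[1, 4, 5], [2, 6], [3, 7]].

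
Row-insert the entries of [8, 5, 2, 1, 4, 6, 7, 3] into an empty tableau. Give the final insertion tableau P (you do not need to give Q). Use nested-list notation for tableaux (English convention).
P = [[1, 3, 6, 7], [2, 4], [5], [8]]

Insert 8: appended to row 1. P = [[8]].
Insert 5: 5 bumps 8 from row 1; 8 starts row 2. P = [[5], [8]].
Insert 2: 2 bumps 5 from row 1; 5 bumps 8 from row 2; 8 starts row 3. P = [[2], [5], [8]].
Insert 1: 1 bumps 2 from row 1; 2 bumps 5 from row 2; 5 bumps 8 from row 3; 8 starts row 4. P = [[1], [2], [5], [8]].
Insert 4: appended to row 1. P = [[1, 4], [2], [5], [8]].
Insert 6: appended to row 1. P = [[1, 4, 6], [2], [5], [8]].
Insert 7: appended to row 1. P = [[1, 4, 6, 7], [2], [5], [8]].
Insert 3: 3 bumps 4 from row 1; 4 appends to row 2. P = [[1, 3, 6, 7], [2, 4], [5], [8]].

So P = [[1, 3, 6, 7], [2, 4], [5], [8]].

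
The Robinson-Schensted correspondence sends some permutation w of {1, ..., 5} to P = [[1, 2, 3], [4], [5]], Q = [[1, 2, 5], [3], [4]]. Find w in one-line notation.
1 5 4 2 3

Reverse the RSK construction: for i from n down to 1, find the cell of Q containing i, remove the entry at that cell from P, and reverse-bump it up through P; the value ejected from row 1 is w(i).

Step i=5: Q has 5 at row 1, column 3; remove that cell from P, ejecting 3. So w(5) = 3. P is now [[1, 2], [4], [5]].
Step i=4: Q has 4 at row 3, column 1; remove 5 from row 3 of P and reverse-bump: 5 enters row 2 and ejects 4; 4 enters row 1 and ejects 2. So w(4) = 2. P is now [[1, 4], [5]].
Step i=3: Q has 3 at row 2, column 1; remove 5 from row 2 of P and reverse-bump: 5 enters row 1 and ejects 4. So w(3) = 4. P is now [[1, 5]].
Step i=2: Q has 2 at row 1, column 2; remove that cell from P, ejecting 5. So w(2) = 5. P is now [[1]].
Step i=1: Q has 1 at row 1, column 1; remove that cell from P, ejecting 1. So w(1) = 1. P is now [].

So w = 1 5 4 2 3.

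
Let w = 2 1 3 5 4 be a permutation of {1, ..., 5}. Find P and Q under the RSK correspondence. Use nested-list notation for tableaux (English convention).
Insert each entry of the permutation into P by Schensted row insertion, recording in Q the position of each new cell.

After inserting 2: P = [[2]].
After inserting 1: P = [[1], [2]].
After inserting 3: P = [[1, 3], [2]].
After inserting 5: P = [[1, 3, 5], [2]].
After inserting 4: P = [[1, 3, 4], [2, 5]].

So P = [[1, 3, 4], [2, 5]], Q = [[1, 3, 4], [2, 5]].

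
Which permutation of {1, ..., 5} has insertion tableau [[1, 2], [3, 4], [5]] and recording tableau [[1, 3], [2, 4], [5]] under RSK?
Reverse the RSK construction: for i from n down to 1, find the cell of Q containing i, remove the entry at that cell from P, and reverse-bump it up through P; the value ejected from row 1 is w(i).

Step i=5: Q has 5 at row 3, column 1; remove 5 from row 3 of P and reverse-bump: 5 enters row 2 and ejects 4; 4 enters row 1 and ejects 2. So w(5) = 2. P is now [[1, 4], [3, 5]].
Step i=4: Q has 4 at row 2, column 2; remove 5 from row 2 of P and reverse-bump: 5 enters row 1 and ejects 4. So w(4) = 4. P is now [[1, 5], [3]].
Step i=3: Q has 3 at row 1, column 2; remove that cell from P, ejecting 5. So w(3) = 5. P is now [[1], [3]].
Step i=2: Q has 2 at row 2, column 1; remove 3 from row 2 of P and reverse-bump: 3 enters row 1 and ejects 1. So w(2) = 1. P is now [[3]].
Step i=1: Q has 1 at row 1, column 1; remove that cell from P, ejecting 3. So w(1) = 3. P is now [].

So w = 3 1 5 4 2.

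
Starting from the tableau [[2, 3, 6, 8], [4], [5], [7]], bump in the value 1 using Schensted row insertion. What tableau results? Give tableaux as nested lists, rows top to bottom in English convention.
In row 1, 1 replaces 2 (the leftmost entry greater than 1); 2 is bumped to row 2. In row 2, 2 replaces 4 (the leftmost entry greater than 2); 4 is bumped to row 3. In row 3, 4 replaces 5 (the leftmost entry greater than 4); 5 is bumped to row 4. In row 4, 5 replaces 7 (the leftmost entry greater than 5); 7 is bumped to row 5. 7 starts a new row 5. The new tableau is [[1, 3, 6, 8], [2], [4], [5], [7]].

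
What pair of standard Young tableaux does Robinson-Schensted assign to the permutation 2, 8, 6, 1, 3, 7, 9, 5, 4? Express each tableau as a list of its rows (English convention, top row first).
Insert each entry of the permutation into P by Schensted row insertion, recording in Q the position of each new cell.

After inserting 2: P = [[2]].
After inserting 8: P = [[2, 8]].
After inserting 6: P = [[2, 6], [8]].
After inserting 1: P = [[1, 6], [2], [8]].
After inserting 3: P = [[1, 3], [2, 6], [8]].
After inserting 7: P = [[1, 3, 7], [2, 6], [8]].
After inserting 9: P = [[1, 3, 7, 9], [2, 6], [8]].
After inserting 5: P = [[1, 3, 5, 9], [2, 6, 7], [8]].
After inserting 4: P = [[1, 3, 4, 9], [2, 5, 7], [6], [8]].

So P = [[1, 3, 4, 9], [2, 5, 7], [6], [8]], Q = [[1, 2, 6, 7], [3, 5, 8], [4], [9]].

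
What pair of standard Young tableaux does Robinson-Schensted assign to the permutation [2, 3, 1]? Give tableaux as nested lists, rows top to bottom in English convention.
Insert each entry of the permutation into P by Schensted row insertion, recording in Q the position of each new cell.

After inserting 2: P = [[2]].
After inserting 3: P = [[2, 3]].
After inserting 1: P = [[1, 3], [2]].

So P = [[1, 3], [2]], Q = [[1, 2], [3]].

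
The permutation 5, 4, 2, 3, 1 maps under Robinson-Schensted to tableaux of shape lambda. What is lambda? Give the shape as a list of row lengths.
[2, 1, 1, 1]

Row-insert each entry into an empty tableau.

After inserting 5: P = [[5]].
After inserting 4: P = [[4], [5]].
After inserting 2: P = [[2], [4], [5]].
After inserting 3: P = [[2, 3], [4], [5]].
After inserting 1: P = [[1, 3], [2], [4], [5]].

The final insertion tableau P = [[1, 3], [2], [4], [5]] has shape [2, 1, 1, 1].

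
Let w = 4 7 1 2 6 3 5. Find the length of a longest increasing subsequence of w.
4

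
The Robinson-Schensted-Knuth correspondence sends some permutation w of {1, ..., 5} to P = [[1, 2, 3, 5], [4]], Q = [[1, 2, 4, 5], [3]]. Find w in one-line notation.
Reverse the RSK construction: for i from n down to 1, find the cell of Q containing i, remove the entry at that cell from P, and reverse-bump it up through P; the value ejected from row 1 is w(i).

Step i=5: Q has 5 at row 1, column 4; remove that cell from P, ejecting 5. So w(5) = 5. P is now [[1, 2, 3], [4]].
Step i=4: Q has 4 at row 1, column 3; remove that cell from P, ejecting 3. So w(4) = 3. P is now [[1, 2], [4]].
Step i=3: Q has 3 at row 2, column 1; remove 4 from row 2 of P and reverse-bump: 4 enters row 1 and ejects 2. So w(3) = 2. P is now [[1, 4]].
Step i=2: Q has 2 at row 1, column 2; remove that cell from P, ejecting 4. So w(2) = 4. P is now [[1]].
Step i=1: Q has 1 at row 1, column 1; remove that cell from P, ejecting 1. So w(1) = 1. P is now [].

So w = 1 4 2 3 5.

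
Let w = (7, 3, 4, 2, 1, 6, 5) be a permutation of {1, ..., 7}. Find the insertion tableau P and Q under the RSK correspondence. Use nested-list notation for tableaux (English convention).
P = [[1, 4, 5], [2, 6], [3], [7]], Q = [[1, 3, 6], [2, 7], [4], [5]]

Insert each entry of the permutation into P by Schensted row insertion, recording in Q the position of each new cell.

Insert 7: appended to row 1. P = [[7]].
Insert 3: 3 bumps 7 from row 1; 7 starts row 2. P = [[3], [7]].
Insert 4: appended to row 1. P = [[3, 4], [7]].
Insert 2: 2 bumps 3 from row 1; 3 bumps 7 from row 2; 7 starts row 3. P = [[2, 4], [3], [7]].
Insert 1: 1 bumps 2 from row 1; 2 bumps 3 from row 2; 3 bumps 7 from row 3; 7 starts row 4. P = [[1, 4], [2], [3], [7]].
Insert 6: appended to row 1. P = [[1, 4, 6], [2], [3], [7]].
Insert 5: 5 bumps 6 from row 1; 6 appends to row 2. P = [[1, 4, 5], [2, 6], [3], [7]].

So P = [[1, 4, 5], [2, 6], [3], [7]], Q = [[1, 3, 6], [2, 7], [4], [5]].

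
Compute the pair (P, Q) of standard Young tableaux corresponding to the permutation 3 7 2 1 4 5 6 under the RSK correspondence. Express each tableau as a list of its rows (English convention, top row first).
P = [[1, 4, 5, 6], [2, 7], [3]], Q = [[1, 2, 6, 7], [3, 5], [4]]

Insert each entry of the permutation into P by Schensted row insertion, recording in Q the position of each new cell.

After inserting 3: P = [[3]].
After inserting 7: P = [[3, 7]].
After inserting 2: P = [[2, 7], [3]].
After inserting 1: P = [[1, 7], [2], [3]].
After inserting 4: P = [[1, 4], [2, 7], [3]].
After inserting 5: P = [[1, 4, 5], [2, 7], [3]].
After inserting 6: P = [[1, 4, 5, 6], [2, 7], [3]].

So P = [[1, 4, 5, 6], [2, 7], [3]], Q = [[1, 2, 6, 7], [3, 5], [4]].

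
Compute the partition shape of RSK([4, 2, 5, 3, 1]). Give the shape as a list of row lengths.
[2, 2, 1]

Row-insert each entry into an empty tableau.

After inserting 4: P = [[4]].
After inserting 2: P = [[2], [4]].
After inserting 5: P = [[2, 5], [4]].
After inserting 3: P = [[2, 3], [4, 5]].
After inserting 1: P = [[1, 3], [2, 5], [4]].

The final insertion tableau P = [[1, 3], [2, 5], [4]] has shape [2, 2, 1].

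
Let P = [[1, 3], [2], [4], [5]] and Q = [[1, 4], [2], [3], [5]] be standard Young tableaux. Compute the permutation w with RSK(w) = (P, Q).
5 4 2 3 1

Reverse the RSK construction: for i from n down to 1, find the cell of Q containing i, remove the entry at that cell from P, and reverse-bump it up through P; the value ejected from row 1 is w(i).

Step i=5: Q has 5 at row 4, column 1; remove 5 from row 4 of P and reverse-bump: 5 enters row 3 and ejects 4; 4 enters row 2 and ejects 2; 2 enters row 1 and ejects 1. So w(5) = 1. P is now [[2, 3], [4], [5]].
Step i=4: Q has 4 at row 1, column 2; remove that cell from P, ejecting 3. So w(4) = 3. P is now [[2], [4], [5]].
Step i=3: Q has 3 at row 3, column 1; remove 5 from row 3 of P and reverse-bump: 5 enters row 2 and ejects 4; 4 enters row 1 and ejects 2. So w(3) = 2. P is now [[4], [5]].
Step i=2: Q has 2 at row 2, column 1; remove 5 from row 2 of P and reverse-bump: 5 enters row 1 and ejects 4. So w(2) = 4. P is now [[5]].
Step i=1: Q has 1 at row 1, column 1; remove that cell from P, ejecting 5. So w(1) = 5. P is now [].

So w = 5 4 2 3 1.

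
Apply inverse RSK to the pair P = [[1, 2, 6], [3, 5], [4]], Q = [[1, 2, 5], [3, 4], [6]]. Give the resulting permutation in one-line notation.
4 5 1 3 6 2

Reverse the RSK construction: for i from n down to 1, find the cell of Q containing i, remove the entry at that cell from P, and reverse-bump it up through P; the value ejected from row 1 is w(i).

Step i=6: Q has 6 at row 3, column 1; remove 4 from row 3 of P and reverse-bump: 4 enters row 2 and ejects 3; 3 enters row 1 and ejects 2. So w(6) = 2. P is now [[1, 3, 6], [4, 5]].
Step i=5: Q has 5 at row 1, column 3; remove that cell from P, ejecting 6. So w(5) = 6. P is now [[1, 3], [4, 5]].
Step i=4: Q has 4 at row 2, column 2; remove 5 from row 2 of P and reverse-bump: 5 enters row 1 and ejects 3. So w(4) = 3. P is now [[1, 5], [4]].
Step i=3: Q has 3 at row 2, column 1; remove 4 from row 2 of P and reverse-bump: 4 enters row 1 and ejects 1. So w(3) = 1. P is now [[4, 5]].
Step i=2: Q has 2 at row 1, column 2; remove that cell from P, ejecting 5. So w(2) = 5. P is now [[4]].
Step i=1: Q has 1 at row 1, column 1; remove that cell from P, ejecting 4. So w(1) = 4. P is now [].

So w = 4 5 1 3 6 2.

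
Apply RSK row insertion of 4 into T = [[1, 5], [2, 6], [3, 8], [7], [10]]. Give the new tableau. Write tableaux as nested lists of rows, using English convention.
[[1, 4], [2, 5], [3, 6], [7, 8], [10]]

In row 1, 4 replaces 5 (the leftmost entry greater than 4); 5 is bumped to row 2. In row 2, 5 replaces 6 (the leftmost entry greater than 5); 6 is bumped to row 3. In row 3, 6 replaces 8 (the leftmost entry greater than 6); 8 is bumped to row 4. 8 is appended to row 4. The new tableau is [[1, 4], [2, 5], [3, 6], [7, 8], [10]].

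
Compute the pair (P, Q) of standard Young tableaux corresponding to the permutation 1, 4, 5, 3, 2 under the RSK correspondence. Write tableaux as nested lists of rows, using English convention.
P = [[1, 2, 5], [3], [4]], Q = [[1, 2, 3], [4], [5]]

Insert each entry of the permutation into P by Schensted row insertion, recording in Q the position of each new cell.

Insert 1: appended to row 1. P = [[1]], Q = [[1]].
Insert 4: appended to row 1. P = [[1, 4]], Q = [[1, 2]].
Insert 5: appended to row 1. P = [[1, 4, 5]], Q = [[1, 2, 3]].
Insert 3: 3 bumps 4 from row 1; 4 starts row 2. P = [[1, 3, 5], [4]], Q = [[1, 2, 3], [4]].
Insert 2: 2 bumps 3 from row 1; 3 bumps 4 from row 2; 4 starts row 3. P = [[1, 2, 5], [3], [4]], Q = [[1, 2, 3], [4], [5]].

So P = [[1, 2, 5], [3], [4]], Q = [[1, 2, 3], [4], [5]].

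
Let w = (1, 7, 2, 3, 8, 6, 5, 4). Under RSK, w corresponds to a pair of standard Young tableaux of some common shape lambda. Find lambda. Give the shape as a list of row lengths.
[4, 2, 1, 1]

Row-insert each entry into an empty tableau.

After inserting 1: P = [[1]].
After inserting 7: P = [[1, 7]].
After inserting 2: P = [[1, 2], [7]].
After inserting 3: P = [[1, 2, 3], [7]].
After inserting 8: P = [[1, 2, 3, 8], [7]].
After inserting 6: P = [[1, 2, 3, 6], [7, 8]].
After inserting 5: P = [[1, 2, 3, 5], [6, 8], [7]].
After inserting 4: P = [[1, 2, 3, 4], [5, 8], [6], [7]].

The final insertion tableau P = [[1, 2, 3, 4], [5, 8], [6], [7]] has shape [4, 2, 1, 1].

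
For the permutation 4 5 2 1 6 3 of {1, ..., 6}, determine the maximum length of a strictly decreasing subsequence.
3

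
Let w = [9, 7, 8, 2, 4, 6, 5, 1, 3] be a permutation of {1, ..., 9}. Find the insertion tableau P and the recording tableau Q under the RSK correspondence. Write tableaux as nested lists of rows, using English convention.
Insert each entry of the permutation into P by Schensted row insertion, recording in Q the position of each new cell.

Insert 9: appended to row 1. P = [[9]].
Insert 7: 7 bumps 9 from row 1; 9 starts row 2. P = [[7], [9]].
Insert 8: appended to row 1. P = [[7, 8], [9]].
Insert 2: 2 bumps 7 from row 1; 7 bumps 9 from row 2; 9 starts row 3. P = [[2, 8], [7], [9]].
Insert 4: 4 bumps 8 from row 1; 8 appends to row 2. P = [[2, 4], [7, 8], [9]].
Insert 6: appended to row 1. P = [[2, 4, 6], [7, 8], [9]].
Insert 5: 5 bumps 6 from row 1; 6 bumps 7 from row 2; 7 bumps 9 from row 3; 9 starts row 4. P = [[2, 4, 5], [6, 8], [7], [9]].
Insert 1: 1 bumps 2 from row 1; 2 bumps 6 from row 2; 6 bumps 7 from row 3; 7 bumps 9 from row 4; 9 starts row 5. P = [[1, 4, 5], [2, 8], [6], [7], [9]].
Insert 3: 3 bumps 4 from row 1; 4 bumps 8 from row 2; 8 appends to row 3. P = [[1, 3, 5], [2, 4], [6, 8], [7], [9]].

So P = [[1, 3, 5], [2, 4], [6, 8], [7], [9]], Q = [[1, 3, 6], [2, 5], [4, 9], [7], [8]].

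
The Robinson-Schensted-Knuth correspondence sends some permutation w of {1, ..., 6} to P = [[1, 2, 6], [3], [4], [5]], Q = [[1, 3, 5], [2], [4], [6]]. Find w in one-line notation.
Reverse the RSK construction: for i from n down to 1, find the cell of Q containing i, remove the entry at that cell from P, and reverse-bump it up through P; the value ejected from row 1 is w(i).

Step i=6: Q has 6 at row 4, column 1; remove 5 from row 4 of P and reverse-bump: 5 enters row 3 and ejects 4; 4 enters row 2 and ejects 3; 3 enters row 1 and ejects 2. So w(6) = 2. P is now [[1, 3, 6], [4], [5]].
Step i=5: Q has 5 at row 1, column 3; remove that cell from P, ejecting 6. So w(5) = 6. P is now [[1, 3], [4], [5]].
Step i=4: Q has 4 at row 3, column 1; remove 5 from row 3 of P and reverse-bump: 5 enters row 2 and ejects 4; 4 enters row 1 and ejects 3. So w(4) = 3. P is now [[1, 4], [5]].
Step i=3: Q has 3 at row 1, column 2; remove that cell from P, ejecting 4. So w(3) = 4. P is now [[1], [5]].
Step i=2: Q has 2 at row 2, column 1; remove 5 from row 2 of P and reverse-bump: 5 enters row 1 and ejects 1. So w(2) = 1. P is now [[5]].
Step i=1: Q has 1 at row 1, column 1; remove that cell from P, ejecting 5. So w(1) = 5. P is now [].

So w = 5 1 4 3 6 2.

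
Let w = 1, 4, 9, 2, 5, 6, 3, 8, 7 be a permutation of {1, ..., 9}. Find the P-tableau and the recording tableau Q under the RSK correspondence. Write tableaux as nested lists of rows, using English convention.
Insert each entry of the permutation into P by Schensted row insertion, recording in Q the position of each new cell.

After inserting 1: P = [[1]].
After inserting 4: P = [[1, 4]].
After inserting 9: P = [[1, 4, 9]].
After inserting 2: P = [[1, 2, 9], [4]].
After inserting 5: P = [[1, 2, 5], [4, 9]].
After inserting 6: P = [[1, 2, 5, 6], [4, 9]].
After inserting 3: P = [[1, 2, 3, 6], [4, 5], [9]].
After inserting 8: P = [[1, 2, 3, 6, 8], [4, 5], [9]].
After inserting 7: P = [[1, 2, 3, 6, 7], [4, 5, 8], [9]].

So P = [[1, 2, 3, 6, 7], [4, 5, 8], [9]], Q = [[1, 2, 3, 6, 8], [4, 5, 9], [7]].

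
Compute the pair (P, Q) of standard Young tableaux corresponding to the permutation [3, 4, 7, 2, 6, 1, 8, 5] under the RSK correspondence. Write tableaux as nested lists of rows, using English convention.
Insert each entry of the permutation into P by Schensted row insertion, recording in Q the position of each new cell.

Insert 3: appended to row 1. P = [[3]], Q = [[1]].
Insert 4: appended to row 1. P = [[3, 4]], Q = [[1, 2]].
Insert 7: appended to row 1. P = [[3, 4, 7]], Q = [[1, 2, 3]].
Insert 2: 2 bumps 3 from row 1; 3 starts row 2. P = [[2, 4, 7], [3]], Q = [[1, 2, 3], [4]].
Insert 6: 6 bumps 7 from row 1; 7 appends to row 2. P = [[2, 4, 6], [3, 7]], Q = [[1, 2, 3], [4, 5]].
Insert 1: 1 bumps 2 from row 1; 2 bumps 3 from row 2; 3 starts row 3. P = [[1, 4, 6], [2, 7], [3]], Q = [[1, 2, 3], [4, 5], [6]].
Insert 8: appended to row 1. P = [[1, 4, 6, 8], [2, 7], [3]], Q = [[1, 2, 3, 7], [4, 5], [6]].
Insert 5: 5 bumps 6 from row 1; 6 bumps 7 from row 2; 7 appends to row 3. P = [[1, 4, 5, 8], [2, 6], [3, 7]], Q = [[1, 2, 3, 7], [4, 5], [6, 8]].

So P = [[1, 4, 5, 8], [2, 6], [3, 7]], Q = [[1, 2, 3, 7], [4, 5], [6, 8]].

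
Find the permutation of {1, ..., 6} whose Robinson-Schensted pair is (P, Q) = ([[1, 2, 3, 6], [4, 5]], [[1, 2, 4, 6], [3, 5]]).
1 4 2 5 3 6

Reverse the RSK construction: for i from n down to 1, find the cell of Q containing i, remove the entry at that cell from P, and reverse-bump it up through P; the value ejected from row 1 is w(i).

Step i=6: Q has 6 at row 1, column 4; remove that cell from P, ejecting 6. So w(6) = 6. P is now [[1, 2, 3], [4, 5]].
Step i=5: Q has 5 at row 2, column 2; remove 5 from row 2 of P and reverse-bump: 5 enters row 1 and ejects 3. So w(5) = 3. P is now [[1, 2, 5], [4]].
Step i=4: Q has 4 at row 1, column 3; remove that cell from P, ejecting 5. So w(4) = 5. P is now [[1, 2], [4]].
Step i=3: Q has 3 at row 2, column 1; remove 4 from row 2 of P and reverse-bump: 4 enters row 1 and ejects 2. So w(3) = 2. P is now [[1, 4]].
Step i=2: Q has 2 at row 1, column 2; remove that cell from P, ejecting 4. So w(2) = 4. P is now [[1]].
Step i=1: Q has 1 at row 1, column 1; remove that cell from P, ejecting 1. So w(1) = 1. P is now [].

So w = 1 4 2 5 3 6.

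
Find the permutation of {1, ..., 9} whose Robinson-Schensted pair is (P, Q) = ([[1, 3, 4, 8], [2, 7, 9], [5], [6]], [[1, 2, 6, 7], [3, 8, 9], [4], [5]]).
2 6 5 3 1 7 9 4 8

Reverse the RSK construction: for i from n down to 1, find the cell of Q containing i, remove the entry at that cell from P, and reverse-bump it up through P; the value ejected from row 1 is w(i).

Step i=9: Q has 9 at row 2, column 3; remove 9 from row 2 of P and reverse-bump: 9 enters row 1 and ejects 8. So w(9) = 8. P is now [[1, 3, 4, 9], [2, 7], [5], [6]].
Step i=8: Q has 8 at row 2, column 2; remove 7 from row 2 of P and reverse-bump: 7 enters row 1 and ejects 4. So w(8) = 4. P is now [[1, 3, 7, 9], [2], [5], [6]].
Step i=7: Q has 7 at row 1, column 4; remove that cell from P, ejecting 9. So w(7) = 9. P is now [[1, 3, 7], [2], [5], [6]].
Step i=6: Q has 6 at row 1, column 3; remove that cell from P, ejecting 7. So w(6) = 7. P is now [[1, 3], [2], [5], [6]].
Step i=5: Q has 5 at row 4, column 1; remove 6 from row 4 of P and reverse-bump: 6 enters row 3 and ejects 5; 5 enters row 2 and ejects 2; 2 enters row 1 and ejects 1. So w(5) = 1. P is now [[2, 3], [5], [6]].
Step i=4: Q has 4 at row 3, column 1; remove 6 from row 3 of P and reverse-bump: 6 enters row 2 and ejects 5; 5 enters row 1 and ejects 3. So w(4) = 3. P is now [[2, 5], [6]].
Step i=3: Q has 3 at row 2, column 1; remove 6 from row 2 of P and reverse-bump: 6 enters row 1 and ejects 5. So w(3) = 5. P is now [[2, 6]].
Step i=2: Q has 2 at row 1, column 2; remove that cell from P, ejecting 6. So w(2) = 6. P is now [[2]].
Step i=1: Q has 1 at row 1, column 1; remove that cell from P, ejecting 2. So w(1) = 2. P is now [].

So w = 2 6 5 3 1 7 9 4 8.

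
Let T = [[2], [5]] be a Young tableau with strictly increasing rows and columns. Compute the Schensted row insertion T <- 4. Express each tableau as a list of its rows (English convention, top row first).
[[2, 4], [5]]

4 is larger than every entry of row 1, so it is appended to row 1. The new tableau is [[2, 4], [5]].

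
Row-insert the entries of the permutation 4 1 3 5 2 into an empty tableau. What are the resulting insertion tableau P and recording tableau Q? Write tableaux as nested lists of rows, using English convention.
P = [[1, 2, 5], [3], [4]], Q = [[1, 3, 4], [2], [5]]

Insert each entry of the permutation into P by Schensted row insertion, recording in Q the position of each new cell.

Insert 4: appended to row 1. P = [[4]].
Insert 1: 1 bumps 4 from row 1; 4 starts row 2. P = [[1], [4]].
Insert 3: appended to row 1. P = [[1, 3], [4]].
Insert 5: appended to row 1. P = [[1, 3, 5], [4]].
Insert 2: 2 bumps 3 from row 1; 3 bumps 4 from row 2; 4 starts row 3. P = [[1, 2, 5], [3], [4]].

So P = [[1, 2, 5], [3], [4]], Q = [[1, 3, 4], [2], [5]].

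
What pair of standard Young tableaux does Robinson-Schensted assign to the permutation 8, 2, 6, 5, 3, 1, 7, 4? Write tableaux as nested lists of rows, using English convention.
Insert each entry of the permutation into P by Schensted row insertion, recording in Q the position of each new cell.

Insert 8: appended to row 1. P = [[8]], Q = [[1]].
Insert 2: 2 bumps 8 from row 1; 8 starts row 2. P = [[2], [8]], Q = [[1], [2]].
Insert 6: appended to row 1. P = [[2, 6], [8]], Q = [[1, 3], [2]].
Insert 5: 5 bumps 6 from row 1; 6 bumps 8 from row 2; 8 starts row 3. P = [[2, 5], [6], [8]], Q = [[1, 3], [2], [4]].
Insert 3: 3 bumps 5 from row 1; 5 bumps 6 from row 2; 6 bumps 8 from row 3; 8 starts row 4. P = [[2, 3], [5], [6], [8]], Q = [[1, 3], [2], [4], [5]].
Insert 1: 1 bumps 2 from row 1; 2 bumps 5 from row 2; 5 bumps 6 from row 3; 6 bumps 8 from row 4; 8 starts row 5. P = [[1, 3], [2], [5], [6], [8]], Q = [[1, 3], [2], [4], [5], [6]].
Insert 7: appended to row 1. P = [[1, 3, 7], [2], [5], [6], [8]], Q = [[1, 3, 7], [2], [4], [5], [6]].
Insert 4: 4 bumps 7 from row 1; 7 appends to row 2. P = [[1, 3, 4], [2, 7], [5], [6], [8]], Q = [[1, 3, 7], [2, 8], [4], [5], [6]].

So P = [[1, 3, 4], [2, 7], [5], [6], [8]], Q = [[1, 3, 7], [2, 8], [4], [5], [6]].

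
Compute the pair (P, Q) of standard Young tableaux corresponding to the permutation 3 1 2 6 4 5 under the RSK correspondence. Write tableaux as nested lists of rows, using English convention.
P = [[1, 2, 4, 5], [3, 6]], Q = [[1, 3, 4, 6], [2, 5]]

Insert each entry of the permutation into P by Schensted row insertion, recording in Q the position of each new cell.

Insert 3: appended to row 1. P = [[3]].
Insert 1: 1 bumps 3 from row 1; 3 starts row 2. P = [[1], [3]].
Insert 2: appended to row 1. P = [[1, 2], [3]].
Insert 6: appended to row 1. P = [[1, 2, 6], [3]].
Insert 4: 4 bumps 6 from row 1; 6 appends to row 2. P = [[1, 2, 4], [3, 6]].
Insert 5: appended to row 1. P = [[1, 2, 4, 5], [3, 6]].

So P = [[1, 2, 4, 5], [3, 6]], Q = [[1, 3, 4, 6], [2, 5]].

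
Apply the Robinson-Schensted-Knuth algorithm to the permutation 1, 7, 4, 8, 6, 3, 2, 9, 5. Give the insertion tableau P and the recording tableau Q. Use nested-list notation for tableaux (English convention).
Insert each entry of the permutation into P by Schensted row insertion, recording in Q the position of each new cell.

Insert 1: appended to row 1. P = [[1]].
Insert 7: appended to row 1. P = [[1, 7]].
Insert 4: 4 bumps 7 from row 1; 7 starts row 2. P = [[1, 4], [7]].
Insert 8: appended to row 1. P = [[1, 4, 8], [7]].
Insert 6: 6 bumps 8 from row 1; 8 appends to row 2. P = [[1, 4, 6], [7, 8]].
Insert 3: 3 bumps 4 from row 1; 4 bumps 7 from row 2; 7 starts row 3. P = [[1, 3, 6], [4, 8], [7]].
Insert 2: 2 bumps 3 from row 1; 3 bumps 4 from row 2; 4 bumps 7 from row 3; 7 starts row 4. P = [[1, 2, 6], [3, 8], [4], [7]].
Insert 9: appended to row 1. P = [[1, 2, 6, 9], [3, 8], [4], [7]].
Insert 5: 5 bumps 6 from row 1; 6 bumps 8 from row 2; 8 appends to row 3. P = [[1, 2, 5, 9], [3, 6], [4, 8], [7]].

So P = [[1, 2, 5, 9], [3, 6], [4, 8], [7]], Q = [[1, 2, 4, 8], [3, 5], [6, 9], [7]].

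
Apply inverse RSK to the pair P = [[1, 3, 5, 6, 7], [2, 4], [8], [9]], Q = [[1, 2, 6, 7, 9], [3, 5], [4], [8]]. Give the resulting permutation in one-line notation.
2 9 8 1 4 5 6 3 7

Reverse the RSK construction: for i from n down to 1, find the cell of Q containing i, remove the entry at that cell from P, and reverse-bump it up through P; the value ejected from row 1 is w(i).

Step i=9: Q has 9 at row 1, column 5; remove that cell from P, ejecting 7. So w(9) = 7. P is now [[1, 3, 5, 6], [2, 4], [8], [9]].
Step i=8: Q has 8 at row 4, column 1; remove 9 from row 4 of P and reverse-bump: 9 enters row 3 and ejects 8; 8 enters row 2 and ejects 4; 4 enters row 1 and ejects 3. So w(8) = 3. P is now [[1, 4, 5, 6], [2, 8], [9]].
Step i=7: Q has 7 at row 1, column 4; remove that cell from P, ejecting 6. So w(7) = 6. P is now [[1, 4, 5], [2, 8], [9]].
Step i=6: Q has 6 at row 1, column 3; remove that cell from P, ejecting 5. So w(6) = 5. P is now [[1, 4], [2, 8], [9]].
Step i=5: Q has 5 at row 2, column 2; remove 8 from row 2 of P and reverse-bump: 8 enters row 1 and ejects 4. So w(5) = 4. P is now [[1, 8], [2], [9]].
Step i=4: Q has 4 at row 3, column 1; remove 9 from row 3 of P and reverse-bump: 9 enters row 2 and ejects 2; 2 enters row 1 and ejects 1. So w(4) = 1. P is now [[2, 8], [9]].
Step i=3: Q has 3 at row 2, column 1; remove 9 from row 2 of P and reverse-bump: 9 enters row 1 and ejects 8. So w(3) = 8. P is now [[2, 9]].
Step i=2: Q has 2 at row 1, column 2; remove that cell from P, ejecting 9. So w(2) = 9. P is now [[2]].
Step i=1: Q has 1 at row 1, column 1; remove that cell from P, ejecting 2. So w(1) = 2. P is now [].

So w = 2 9 8 1 4 5 6 3 7.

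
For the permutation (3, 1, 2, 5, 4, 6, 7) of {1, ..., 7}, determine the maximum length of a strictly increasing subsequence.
5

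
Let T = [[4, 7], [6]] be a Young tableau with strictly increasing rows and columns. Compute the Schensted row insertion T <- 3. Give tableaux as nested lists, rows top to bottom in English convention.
[[3, 7], [4], [6]]

In row 1, 3 replaces 4 (the leftmost entry greater than 3); 4 is bumped to row 2. In row 2, 4 replaces 6 (the leftmost entry greater than 4); 6 is bumped to row 3. 6 starts a new row 3. The new tableau is [[3, 7], [4], [6]].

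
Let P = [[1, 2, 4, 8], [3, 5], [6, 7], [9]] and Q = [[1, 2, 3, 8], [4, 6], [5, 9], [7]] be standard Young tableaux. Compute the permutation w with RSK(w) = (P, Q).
Reverse the RSK construction: for i from n down to 1, find the cell of Q containing i, remove the entry at that cell from P, and reverse-bump it up through P; the value ejected from row 1 is w(i).

Step i=9: Q has 9 at row 3, column 2; remove 7 from row 3 of P and reverse-bump: 7 enters row 2 and ejects 5; 5 enters row 1 and ejects 4. So w(9) = 4. P is now [[1, 2, 5, 8], [3, 7], [6], [9]].
Step i=8: Q has 8 at row 1, column 4; remove that cell from P, ejecting 8. So w(8) = 8. P is now [[1, 2, 5], [3, 7], [6], [9]].
Step i=7: Q has 7 at row 4, column 1; remove 9 from row 4 of P and reverse-bump: 9 enters row 3 and ejects 6; 6 enters row 2 and ejects 3; 3 enters row 1 and ejects 2. So w(7) = 2. P is now [[1, 3, 5], [6, 7], [9]].
Step i=6: Q has 6 at row 2, column 2; remove 7 from row 2 of P and reverse-bump: 7 enters row 1 and ejects 5. So w(6) = 5. P is now [[1, 3, 7], [6], [9]].
Step i=5: Q has 5 at row 3, column 1; remove 9 from row 3 of P and reverse-bump: 9 enters row 2 and ejects 6; 6 enters row 1 and ejects 3. So w(5) = 3. P is now [[1, 6, 7], [9]].
Step i=4: Q has 4 at row 2, column 1; remove 9 from row 2 of P and reverse-bump: 9 enters row 1 and ejects 7. So w(4) = 7. P is now [[1, 6, 9]].
Step i=3: Q has 3 at row 1, column 3; remove that cell from P, ejecting 9. So w(3) = 9. P is now [[1, 6]].
Step i=2: Q has 2 at row 1, column 2; remove that cell from P, ejecting 6. So w(2) = 6. P is now [[1]].
Step i=1: Q has 1 at row 1, column 1; remove that cell from P, ejecting 1. So w(1) = 1. P is now [].

So w = 1 6 9 7 3 5 2 8 4.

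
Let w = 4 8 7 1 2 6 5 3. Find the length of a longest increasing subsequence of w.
3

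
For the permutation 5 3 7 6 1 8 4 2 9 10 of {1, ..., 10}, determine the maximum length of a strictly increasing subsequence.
5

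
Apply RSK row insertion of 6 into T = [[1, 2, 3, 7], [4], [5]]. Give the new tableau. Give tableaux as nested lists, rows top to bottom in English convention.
[[1, 2, 3, 6], [4, 7], [5]]

In row 1, 6 replaces 7 (the leftmost entry greater than 6); 7 is bumped to row 2. 7 is appended to row 2. The new tableau is [[1, 2, 3, 6], [4, 7], [5]].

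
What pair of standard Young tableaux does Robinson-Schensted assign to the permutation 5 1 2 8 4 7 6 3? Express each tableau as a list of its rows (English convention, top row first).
Insert each entry of the permutation into P by Schensted row insertion, recording in Q the position of each new cell.

Insert 5: appended to row 1. P = [[5]].
Insert 1: 1 bumps 5 from row 1; 5 starts row 2. P = [[1], [5]].
Insert 2: appended to row 1. P = [[1, 2], [5]].
Insert 8: appended to row 1. P = [[1, 2, 8], [5]].
Insert 4: 4 bumps 8 from row 1; 8 appends to row 2. P = [[1, 2, 4], [5, 8]].
Insert 7: appended to row 1. P = [[1, 2, 4, 7], [5, 8]].
Insert 6: 6 bumps 7 from row 1; 7 bumps 8 from row 2; 8 starts row 3. P = [[1, 2, 4, 6], [5, 7], [8]].
Insert 3: 3 bumps 4 from row 1; 4 bumps 5 from row 2; 5 bumps 8 from row 3; 8 starts row 4. P = [[1, 2, 3, 6], [4, 7], [5], [8]].

So P = [[1, 2, 3, 6], [4, 7], [5], [8]], Q = [[1, 3, 4, 6], [2, 5], [7], [8]].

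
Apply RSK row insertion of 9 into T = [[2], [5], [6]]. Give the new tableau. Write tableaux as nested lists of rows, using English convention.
[[2, 9], [5], [6]]

9 is larger than every entry of row 1, so it is appended to row 1. The new tableau is [[2, 9], [5], [6]].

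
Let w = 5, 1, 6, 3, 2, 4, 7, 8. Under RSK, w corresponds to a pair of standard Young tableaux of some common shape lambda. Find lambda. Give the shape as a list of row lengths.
Row-insert each entry into an empty tableau.

After inserting 5: P = [[5]].
After inserting 1: P = [[1], [5]].
After inserting 6: P = [[1, 6], [5]].
After inserting 3: P = [[1, 3], [5, 6]].
After inserting 2: P = [[1, 2], [3, 6], [5]].
After inserting 4: P = [[1, 2, 4], [3, 6], [5]].
After inserting 7: P = [[1, 2, 4, 7], [3, 6], [5]].
After inserting 8: P = [[1, 2, 4, 7, 8], [3, 6], [5]].

The final insertion tableau P = [[1, 2, 4, 7, 8], [3, 6], [5]] has shape [5, 2, 1].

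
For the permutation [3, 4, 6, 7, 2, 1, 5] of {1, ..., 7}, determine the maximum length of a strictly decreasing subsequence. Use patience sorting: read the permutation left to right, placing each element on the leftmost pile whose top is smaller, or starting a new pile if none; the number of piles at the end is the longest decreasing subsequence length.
3

3: new pile. tops = [3]
4: onto pile 1 (replacing 3). tops = [4]
6: onto pile 1 (replacing 4). tops = [6]
7: onto pile 1 (replacing 6). tops = [7]
2: new pile. tops = [7, 2]
1: new pile. tops = [7, 2, 1]
5: onto pile 2 (replacing 2). tops = [7, 5, 1]

3 piles, so the longest decreasing subsequence has length 3.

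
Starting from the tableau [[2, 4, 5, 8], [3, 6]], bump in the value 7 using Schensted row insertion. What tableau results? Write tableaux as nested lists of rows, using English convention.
In row 1, 7 replaces 8 (the leftmost entry greater than 7); 8 is bumped to row 2. 8 is appended to row 2. The new tableau is [[2, 4, 5, 7], [3, 6, 8]].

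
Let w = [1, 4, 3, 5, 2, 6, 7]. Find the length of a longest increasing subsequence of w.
5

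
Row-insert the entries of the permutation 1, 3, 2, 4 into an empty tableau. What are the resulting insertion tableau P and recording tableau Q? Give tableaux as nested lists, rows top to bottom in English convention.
P = [[1, 2, 4], [3]], Q = [[1, 2, 4], [3]]

Insert each entry of the permutation into P by Schensted row insertion, recording in Q the position of each new cell.

After inserting 1: P = [[1]].
After inserting 3: P = [[1, 3]].
After inserting 2: P = [[1, 2], [3]].
After inserting 4: P = [[1, 2, 4], [3]].

So P = [[1, 2, 4], [3]], Q = [[1, 2, 4], [3]].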